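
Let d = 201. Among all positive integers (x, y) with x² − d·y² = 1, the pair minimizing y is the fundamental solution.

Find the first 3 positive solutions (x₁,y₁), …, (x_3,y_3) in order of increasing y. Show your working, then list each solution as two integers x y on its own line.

[14; 5,1,1,1,2,…,1,5,28] for √201; ℓ=14 ⇒ convergent index 13
i=0: a=14 ⇒ p=14, q=1
i=1: a=5 ⇒ p=71, q=5
i=2: a=1 ⇒ p=85, q=6
i=3: a=1 ⇒ p=156, q=11
i=4: a=1 ⇒ p=241, q=17
…
i=11: a=1 ⇒ p=58085, q=4097
i=12: a=1 ⇒ p=91402, q=6447
i=13: a=5 ⇒ p=515095, q=36332
fundamental: x₁=515095, y₁=36332  (since 265322859025 − 201·1320014224 = 1)
(515095+36332√201)^2 = 530645718049 + 37428863080√201
(515095+36332√201)^3 = 546665912276384215 + 38558840456348868√201

515095 36332
530645718049 37428863080
546665912276384215 38558840456348868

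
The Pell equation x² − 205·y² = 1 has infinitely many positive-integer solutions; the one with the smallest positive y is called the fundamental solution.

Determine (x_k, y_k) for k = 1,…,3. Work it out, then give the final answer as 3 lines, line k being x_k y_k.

√205 → a₀=14, period (3,6,1,4,1,6,3,28); ℓ=8 even so k=7
a_0=14:  p_0=14·1+0=14,  q_0=14·0+1=1
a_1=3:  p_1=3·14+1=43,  q_1=3·1+0=3
a_2=6:  p_2=6·43+14=272,  q_2=6·3+1=19
…
a_5=1:  p_5=1·1532+315=1847,  q_5=1·107+22=129
a_6=6:  p_6=6·1847+1532=12614,  q_6=6·129+107=881
a_7=3:  p_7=3·12614+1847=39689,  q_7=3·881+129=2772
fundamental: x₁=39689, y₁=2772  (since 1575216721 − 205·7683984 = 1)
(x_2, y_2) = (39689·39689 + 205·2772·2772, 39689·2772 + 2772·39689) = (3150433441, 220035816)
(x_3, y_3) = (39689·3150433441 + 205·2772·220035816, 39689·220035816 + 2772·3150433441) = (250075105640009, 17466002999676)

39689 2772
3150433441 220035816
250075105640009 17466002999676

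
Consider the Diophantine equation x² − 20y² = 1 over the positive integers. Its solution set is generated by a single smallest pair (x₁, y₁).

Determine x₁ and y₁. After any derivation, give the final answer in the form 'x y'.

√20 → a₀=4, period (2,8); ℓ=2 even so k=1
i=0: a=4 ⇒ p=4, q=1
i=1: a=2 ⇒ p=9, q=2
→ (9, 2).  Check: 9²=81, 20·2²=80, difference 1.

9 2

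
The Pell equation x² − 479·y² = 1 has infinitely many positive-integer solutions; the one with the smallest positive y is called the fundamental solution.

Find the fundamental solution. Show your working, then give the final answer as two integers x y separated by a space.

2989440 136591

√479 = [21; 1,7,1,3,2,21,2,3,1,7,1,42, …], period ℓ=12 (even) → k=11
a_0=21:  p_0=21·1+0=21,  q_0=21·0+1=1
…
a_2=7:  p_2=7·22+21=175,  q_2=7·1+1=8
a_3=1:  p_3=1·175+22=197,  q_3=1·8+1=9
a_4=3:  p_4=3·197+175=766,  q_4=3·9+8=35
…
a_6=21:  p_6=21·1729+766=37075,  q_6=21·79+35=1694
a_7=2:  p_7=2·37075+1729=75879,  q_7=2·1694+79=3467
a_8=3:  p_8=3·75879+37075=264712,  q_8=3·3467+1694=12095
a_9=1:  p_9=1·264712+75879=340591,  q_9=1·12095+3467=15562
a_10=7:  p_10=7·340591+264712=2648849,  q_10=7·15562+12095=121029
a_11=1:  p_11=1·2648849+340591=2989440,  q_11=1·121029+15562=136591
→ (2989440, 136591).  Check: 2989440²=8936751513600, 479·136591²=8936751513599, difference 1.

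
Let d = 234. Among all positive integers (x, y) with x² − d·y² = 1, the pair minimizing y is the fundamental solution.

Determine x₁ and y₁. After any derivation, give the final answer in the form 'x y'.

5201 340

d=234: √d = [15; 3,2,1,2,1,2,3,30] (ℓ=8, even), read p_7/q_7
k=0  a_k=15  p_k/q_k = 15/1
k=1  a_k=3  p_k/q_k = 46/3
…
k=4  a_k=2  p_k/q_k = 413/27
…
k=6  a_k=2  p_k/q_k = 1545/101
k=7  a_k=3  p_k/q_k = 5201/340
fundamental: x₁=5201, y₁=340  (since 27050401 − 234·115600 = 1)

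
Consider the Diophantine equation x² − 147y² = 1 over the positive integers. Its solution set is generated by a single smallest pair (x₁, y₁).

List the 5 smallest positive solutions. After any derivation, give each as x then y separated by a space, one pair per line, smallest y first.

97 8
18817 1552
3650401 301080
708158977 58407968
137379191137 11330844712

√147 → a₀=12, period (8,24); ℓ=2 even so k=1
step 0: (12, 1)  from 12·(1,0) + (0,1)
step 1: (97, 8)  from 8·(12,1) + (1,0)
(x₁, y₁) = (97, 8);  97² − 147·8² = 1 ✓
n=2: (97,8)∘(97,8) = (97·97+147·8·8, 97·8+8·97) = (18817,1552)
n=3: (18817,1552)∘(97,8) = (97·18817+147·8·1552, 97·1552+8·18817) = (3650401,301080)
n=4: (3650401,301080)∘(97,8) = (97·3650401+147·8·301080, 97·301080+8·3650401) = (708158977,58407968)
n=5: (708158977,58407968)∘(97,8) = (97·708158977+147·8·58407968, 97·58407968+8·708158977) = (137379191137,11330844712)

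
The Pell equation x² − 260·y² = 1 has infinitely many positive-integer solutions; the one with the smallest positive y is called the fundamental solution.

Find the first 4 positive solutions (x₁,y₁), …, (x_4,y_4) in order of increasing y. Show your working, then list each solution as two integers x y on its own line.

√260 = [16; 8,32, …], period ℓ=2 (even) → k=1
k=0  a_k=16  p_k/q_k = 16/1
k=1  a_k=8  p_k/q_k = 129/8
fundamental: x₁=129, y₁=8  (since 16641 − 260·64 = 1)
(129+8√260)^2 = 33281 + 2064√260
(129+8√260)^3 = 8586369 + 532504√260
(129+8√260)^4 = 2215249921 + 137383968√260

129 8
33281 2064
8586369 532504
2215249921 137383968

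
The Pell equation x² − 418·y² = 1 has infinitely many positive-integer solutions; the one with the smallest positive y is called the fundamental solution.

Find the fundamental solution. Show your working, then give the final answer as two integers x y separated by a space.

33857 1656

√418 → a₀=20, period (2,4,20,4,2,40); ℓ=6 even so k=5
a_0=20:  p_0=20·1+0=20,  q_0=20·0+1=1
a_1=2:  p_1=2·20+1=41,  q_1=2·1+0=2
a_2=4:  p_2=4·41+20=184,  q_2=4·2+1=9
a_3=20:  p_3=20·184+41=3721,  q_3=20·9+2=182
a_4=4:  p_4=4·3721+184=15068,  q_4=4·182+9=737
a_5=2:  p_5=2·15068+3721=33857,  q_5=2·737+182=1656
→ (33857, 1656).  Check: 33857²=1146296449, 418·1656²=1146296448, difference 1.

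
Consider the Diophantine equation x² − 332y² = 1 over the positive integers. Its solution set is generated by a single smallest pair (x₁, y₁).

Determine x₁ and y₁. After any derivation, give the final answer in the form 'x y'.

[18; 4,1,1,8,1,1,4,36] for √332; ℓ=8 ⇒ convergent index 7
step 0: (18, 1)  from 18·(1,0) + (0,1)
…
step 3: (164, 9)  from 1·(91,5) + (73,4)
step 4: (1403, 77)  from 8·(164,9) + (91,5)
step 5: (1567, 86)  from 1·(1403,77) + (164,9)
step 6: (2970, 163)  from 1·(1567,86) + (1403,77)
step 7: (13447, 738)  from 4·(2970,163) + (1567,86)
→ (13447, 738).  Check: 13447²=180821809, 332·738²=180821808, difference 1.

13447 738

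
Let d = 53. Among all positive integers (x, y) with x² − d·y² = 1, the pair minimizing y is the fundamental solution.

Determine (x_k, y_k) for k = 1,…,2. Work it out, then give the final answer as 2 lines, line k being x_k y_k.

√53 = [7; 3,1,1,3,14, …], period ℓ=5 (odd) → k=9
i=0: a=7 ⇒ p=7, q=1
i=1: a=3 ⇒ p=22, q=3
i=2: a=1 ⇒ p=29, q=4
i=3: a=1 ⇒ p=51, q=7
i=4: a=3 ⇒ p=182, q=25
i=5: a=14 ⇒ p=2599, q=357
…
i=7: a=1 ⇒ p=10578, q=1453
i=8: a=1 ⇒ p=18557, q=2549
i=9: a=3 ⇒ p=66249, q=9100
(x₁, y₁) = (66249, 9100);  66249² − 53·9100² = 1 ✓
(66249+9100√53)^2 = 8777860001 + 1205731800√53

66249 9100
8777860001 1205731800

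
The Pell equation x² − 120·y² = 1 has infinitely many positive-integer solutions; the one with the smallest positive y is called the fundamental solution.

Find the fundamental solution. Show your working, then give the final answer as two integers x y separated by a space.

√120 → a₀=10, period (1,20); ℓ=2 even so k=1
i=0: a=10 ⇒ p=10, q=1
i=1: a=1 ⇒ p=11, q=1
(x₁, y₁) = (11, 1);  11² − 120·1² = 1 ✓

11 1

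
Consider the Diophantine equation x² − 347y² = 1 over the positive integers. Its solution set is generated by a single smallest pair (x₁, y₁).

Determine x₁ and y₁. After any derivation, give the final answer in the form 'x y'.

√347 = [18; 1,1,1,2,4,…,1,1,36, …], period ℓ=14 (even) → k=13
i=0: a=18 ⇒ p=18, q=1
…
i=4: a=2 ⇒ p=149, q=8
…
i=6: a=1 ⇒ p=801, q=43
…
i=8: a=1 ⇒ p=15070, q=809
i=9: a=4 ⇒ p=74549, q=4002
…
i=11: a=1 ⇒ p=238717, q=12815
i=12: a=1 ⇒ p=402885, q=21628
i=13: a=1 ⇒ p=641602, q=34443
(x₁, y₁) = (641602, 34443);  641602² − 347·34443² = 1 ✓

641602 34443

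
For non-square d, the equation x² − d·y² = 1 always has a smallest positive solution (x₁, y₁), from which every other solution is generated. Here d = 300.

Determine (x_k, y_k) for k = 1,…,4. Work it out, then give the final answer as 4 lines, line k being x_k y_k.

1351 78
3650401 210756
9863382151 569462634
26650854921601 1538687826312

d=300: √d = [17; 3,8,3,34] (ℓ=4, even), read p_3/q_3
step 0: (17, 1)  from 17·(1,0) + (0,1)
step 1: (52, 3)  from 3·(17,1) + (1,0)
step 2: (433, 25)  from 8·(52,3) + (17,1)
step 3: (1351, 78)  from 3·(433,25) + (52,3)
→ (1351, 78).  Check: 1351²=1825201, 300·78²=1825200, difference 1.
(1351+78√300)^2 = 3650401 + 210756√300
(1351+78√300)^3 = 9863382151 + 569462634√300
(1351+78√300)^4 = 26650854921601 + 1538687826312√300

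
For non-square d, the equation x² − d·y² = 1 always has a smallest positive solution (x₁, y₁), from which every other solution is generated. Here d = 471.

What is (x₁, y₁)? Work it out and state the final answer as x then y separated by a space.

[21; 1,2,2,1,3,…,2,1,42] for √471; ℓ=14 ⇒ convergent index 13
a_0=21:  p_0=21·1+0=21,  q_0=21·0+1=1
a_1=1:  p_1=1·21+1=22,  q_1=1·1+0=1
a_2=2:  p_2=2·22+21=65,  q_2=2·1+1=3
a_3=2:  p_3=2·65+22=152,  q_3=2·3+1=7
a_4=1:  p_4=1·152+65=217,  q_4=1·7+3=10
a_5=3:  p_5=3·217+152=803,  q_5=3·10+7=37
a_6=4:  p_6=4·803+217=3429,  q_6=4·37+10=158
a_7=14:  p_7=14·3429+803=48809,  q_7=14·158+37=2249
…
a_9=3:  p_9=3·198665+48809=644804,  q_9=3·9154+2249=29711
a_10=1:  p_10=1·644804+198665=843469,  q_10=1·29711+9154=38865
a_11=2:  p_11=2·843469+644804=2331742,  q_11=2·38865+29711=107441
a_12=2:  p_12=2·2331742+843469=5506953,  q_12=2·107441+38865=253747
a_13=1:  p_13=1·5506953+2331742=7838695,  q_13=1·253747+107441=361188
fundamental: x₁=7838695, y₁=361188  (since 61445139303025 − 471·130456771344 = 1)

7838695 361188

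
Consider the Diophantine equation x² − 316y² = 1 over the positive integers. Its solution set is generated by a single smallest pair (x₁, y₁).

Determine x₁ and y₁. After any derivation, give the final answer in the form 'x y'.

12799 720

√316 → a₀=17, period (1,3,2,8,2,3,1,34); ℓ=8 even so k=7
k=0  a_k=17  p_k/q_k = 17/1
k=1  a_k=1  p_k/q_k = 18/1
…
k=3  a_k=2  p_k/q_k = 160/9
…
k=5  a_k=2  p_k/q_k = 2862/161
k=6  a_k=3  p_k/q_k = 9937/559
k=7  a_k=1  p_k/q_k = 12799/720
fundamental: x₁=12799, y₁=720  (since 163814401 − 316·518400 = 1)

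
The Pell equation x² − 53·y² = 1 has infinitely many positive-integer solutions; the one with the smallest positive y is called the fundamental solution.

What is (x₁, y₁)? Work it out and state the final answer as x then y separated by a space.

√53 → a₀=7, period (3,1,1,3,14); ℓ=5 odd so k=9
a_0=7:  p_0=7·1+0=7,  q_0=7·0+1=1
a_1=3:  p_1=3·7+1=22,  q_1=3·1+0=3
a_2=1:  p_2=1·22+7=29,  q_2=1·3+1=4
…
a_5=14:  p_5=14·182+51=2599,  q_5=14·25+7=357
a_6=3:  p_6=3·2599+182=7979,  q_6=3·357+25=1096
a_7=1:  p_7=1·7979+2599=10578,  q_7=1·1096+357=1453
a_8=1:  p_8=1·10578+7979=18557,  q_8=1·1453+1096=2549
a_9=3:  p_9=3·18557+10578=66249,  q_9=3·2549+1453=9100
fundamental: x₁=66249, y₁=9100  (since 4388930001 − 53·82810000 = 1)

66249 9100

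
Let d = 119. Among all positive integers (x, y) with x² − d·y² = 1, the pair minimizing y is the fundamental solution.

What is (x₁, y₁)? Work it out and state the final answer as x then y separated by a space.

120 11

[10; 1,9,1,20] for √119; ℓ=4 ⇒ convergent index 3
step 0: (10, 1)  from 10·(1,0) + (0,1)
step 1: (11, 1)  from 1·(10,1) + (1,0)
step 2: (109, 10)  from 9·(11,1) + (10,1)
step 3: (120, 11)  from 1·(109,10) + (11,1)
→ (120, 11).  Check: 120²=14400, 119·11²=14399, difference 1.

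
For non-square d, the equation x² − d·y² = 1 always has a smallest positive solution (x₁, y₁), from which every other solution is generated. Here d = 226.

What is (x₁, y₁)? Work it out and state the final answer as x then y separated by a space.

451 30

√226 → a₀=15, period (30); ℓ=1 odd so k=1
a_0=15:  p_0=15·1+0=15,  q_0=15·0+1=1
a_1=30:  p_1=30·15+1=451,  q_1=30·1+0=30
→ (451, 30).  Check: 451²=203401, 226·30²=203400, difference 1.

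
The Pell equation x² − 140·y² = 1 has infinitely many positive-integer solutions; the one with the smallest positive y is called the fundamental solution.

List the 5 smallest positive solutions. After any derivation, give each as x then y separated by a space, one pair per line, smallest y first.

√140 = [11; 1,4,1,22, …], period ℓ=4 (even) → k=3
step 0: (11, 1)  from 11·(1,0) + (0,1)
…
step 2: (59, 5)  from 4·(12,1) + (11,1)
step 3: (71, 6)  from 1·(59,5) + (12,1)
(x₁, y₁) = (71, 6);  71² − 140·6² = 1 ✓
k=2:  x_2 = 71·71+140·6·6 = 10081,  y_2 = 71·6+6·71 = 852
k=3:  x_3 = 71·10081+140·6·852 = 1431431,  y_3 = 71·852+6·10081 = 120978
k=4:  x_4 = 71·1431431+140·6·120978 = 203253121,  y_4 = 71·120978+6·1431431 = 17178024
k=5:  x_5 = 71·203253121+140·6·17178024 = 28860511751,  y_5 = 71·17178024+6·203253121 = 2439158430

71 6
10081 852
1431431 120978
203253121 17178024
28860511751 2439158430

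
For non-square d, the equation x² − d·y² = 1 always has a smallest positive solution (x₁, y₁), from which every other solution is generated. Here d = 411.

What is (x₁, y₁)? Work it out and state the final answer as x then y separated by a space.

49730 2453

√411 = [20; 3,1,1,1,19,1,1,1,3,40, …], period ℓ=10 (even) → k=9
step 0: (20, 1)  from 20·(1,0) + (0,1)
step 1: (61, 3)  from 3·(20,1) + (1,0)
step 2: (81, 4)  from 1·(61,3) + (20,1)
step 3: (142, 7)  from 1·(81,4) + (61,3)
…
step 5: (4379, 216)  from 19·(223,11) + (142,7)
step 6: (4602, 227)  from 1·(4379,216) + (223,11)
step 7: (8981, 443)  from 1·(4602,227) + (4379,216)
step 8: (13583, 670)  from 1·(8981,443) + (4602,227)
step 9: (49730, 2453)  from 3·(13583,670) + (8981,443)
→ (49730, 2453).  Check: 49730²=2473072900, 411·2453²=2473072899, difference 1.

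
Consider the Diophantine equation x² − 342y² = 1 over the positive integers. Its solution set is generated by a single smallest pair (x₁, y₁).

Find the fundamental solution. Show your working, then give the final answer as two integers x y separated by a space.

d=342: √d = [18; 2,36] (ℓ=2, even), read p_1/q_1
step 0: (18, 1)  from 18·(1,0) + (0,1)
step 1: (37, 2)  from 2·(18,1) + (1,0)
fundamental: x₁=37, y₁=2  (since 1369 − 342·4 = 1)

37 2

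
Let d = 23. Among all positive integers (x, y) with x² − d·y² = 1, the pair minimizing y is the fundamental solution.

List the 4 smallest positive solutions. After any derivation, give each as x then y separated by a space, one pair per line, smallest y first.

√23 → a₀=4, period (1,3,1,8); ℓ=4 even so k=3
step 0: (4, 1)  from 4·(1,0) + (0,1)
step 1: (5, 1)  from 1·(4,1) + (1,0)
step 2: (19, 4)  from 3·(5,1) + (4,1)
step 3: (24, 5)  from 1·(19,4) + (5,1)
(x₁, y₁) = (24, 5);  24² − 23·5² = 1 ✓
k=2:  x_2 = 24·24+23·5·5 = 1151,  y_2 = 24·5+5·24 = 240
k=3:  x_3 = 24·1151+23·5·240 = 55224,  y_3 = 24·240+5·1151 = 11515
k=4:  x_4 = 24·55224+23·5·11515 = 2649601,  y_4 = 24·11515+5·55224 = 552480

24 5
1151 240
55224 11515
2649601 552480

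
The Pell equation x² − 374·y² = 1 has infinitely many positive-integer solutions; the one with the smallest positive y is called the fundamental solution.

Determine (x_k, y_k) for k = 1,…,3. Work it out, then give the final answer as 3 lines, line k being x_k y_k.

d=374: √d = [19; 2,1,18,1,2,38] (ℓ=6, even), read p_5/q_5
k=0  a_k=19  p_k/q_k = 19/1
k=1  a_k=2  p_k/q_k = 39/2
k=2  a_k=1  p_k/q_k = 58/3
k=3  a_k=18  p_k/q_k = 1083/56
k=4  a_k=1  p_k/q_k = 1141/59
k=5  a_k=2  p_k/q_k = 3365/174
(x₁, y₁) = (3365, 174);  3365² − 374·174² = 1 ✓
k=2:  x_2 = 3365·3365+374·174·174 = 22646449,  y_2 = 3365·174+174·3365 = 1171020
k=3:  x_3 = 3365·22646449+374·174·1171020 = 152410598405,  y_3 = 3365·1171020+174·22646449 = 7880964426

3365 174
22646449 1171020
152410598405 7880964426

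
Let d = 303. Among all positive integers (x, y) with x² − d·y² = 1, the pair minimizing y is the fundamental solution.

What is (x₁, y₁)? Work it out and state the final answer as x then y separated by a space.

√303 → a₀=17, period (2,2,5,2,2,34); ℓ=6 even so k=5
i=0: a=17 ⇒ p=17, q=1
i=1: a=2 ⇒ p=35, q=2
i=2: a=2 ⇒ p=87, q=5
i=3: a=5 ⇒ p=470, q=27
i=4: a=2 ⇒ p=1027, q=59
i=5: a=2 ⇒ p=2524, q=145
fundamental: x₁=2524, y₁=145  (since 6370576 − 303·21025 = 1)

2524 145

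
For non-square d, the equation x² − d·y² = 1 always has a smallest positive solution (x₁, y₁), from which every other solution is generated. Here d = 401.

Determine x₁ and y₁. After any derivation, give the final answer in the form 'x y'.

[20; 40] for √401; ℓ=1 ⇒ convergent index 1
k=0  a_k=20  p_k/q_k = 20/1
k=1  a_k=40  p_k/q_k = 801/40
(x₁, y₁) = (801, 40);  801² − 401·40² = 1 ✓

801 40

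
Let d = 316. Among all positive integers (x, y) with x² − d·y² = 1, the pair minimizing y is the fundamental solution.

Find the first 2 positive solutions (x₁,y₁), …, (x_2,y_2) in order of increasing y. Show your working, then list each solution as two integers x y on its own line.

d=316: √d = [17; 1,3,2,8,2,3,1,34] (ℓ=8, even), read p_7/q_7
step 0: (17, 1)  from 17·(1,0) + (0,1)
…
step 4: (1351, 76)  from 8·(160,9) + (71,4)
…
step 6: (9937, 559)  from 3·(2862,161) + (1351,76)
step 7: (12799, 720)  from 1·(9937,559) + (2862,161)
(x₁, y₁) = (12799, 720);  12799² − 316·720² = 1 ✓
(x_2, y_2) = (12799·12799 + 316·720·720, 12799·720 + 720·12799) = (327628801, 18430560)

12799 720
327628801 18430560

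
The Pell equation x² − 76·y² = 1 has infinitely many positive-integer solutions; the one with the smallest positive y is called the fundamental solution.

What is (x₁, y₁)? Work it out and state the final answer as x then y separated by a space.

d=76: √d = [8; 1,2,1,1,5,4,5,1,1,2,1,16] (ℓ=12, even), read p_11/q_11
step 0: (8, 1)  from 8·(1,0) + (0,1)
step 1: (9, 1)  from 1·(8,1) + (1,0)
step 2: (26, 3)  from 2·(9,1) + (8,1)
step 3: (35, 4)  from 1·(26,3) + (9,1)
step 4: (61, 7)  from 1·(35,4) + (26,3)
step 5: (340, 39)  from 5·(61,7) + (35,4)
step 6: (1421, 163)  from 4·(340,39) + (61,7)
step 7: (7445, 854)  from 5·(1421,163) + (340,39)
step 8: (8866, 1017)  from 1·(7445,854) + (1421,163)
…
step 10: (41488, 4759)  from 2·(16311,1871) + (8866,1017)
step 11: (57799, 6630)  from 1·(41488,4759) + (16311,1871)
fundamental: x₁=57799, y₁=6630  (since 3340724401 − 76·43956900 = 1)

57799 6630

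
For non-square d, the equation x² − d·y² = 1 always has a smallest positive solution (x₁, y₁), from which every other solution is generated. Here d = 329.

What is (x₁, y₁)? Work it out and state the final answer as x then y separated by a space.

[18; 7,4,2,1,1,4,1,1,2,4,7,36] for √329; ℓ=12 ⇒ convergent index 11
k=0  a_k=18  p_k/q_k = 18/1
…
k=2  a_k=4  p_k/q_k = 526/29
…
k=4  a_k=1  p_k/q_k = 1705/94
k=5  a_k=1  p_k/q_k = 2884/159
k=6  a_k=4  p_k/q_k = 13241/730
…
k=8  a_k=1  p_k/q_k = 29366/1619
k=9  a_k=2  p_k/q_k = 74857/4127
k=10  a_k=4  p_k/q_k = 328794/18127
k=11  a_k=7  p_k/q_k = 2376415/131016
fundamental: x₁=2376415, y₁=131016  (since 5647348252225 − 329·17165192256 = 1)

2376415 131016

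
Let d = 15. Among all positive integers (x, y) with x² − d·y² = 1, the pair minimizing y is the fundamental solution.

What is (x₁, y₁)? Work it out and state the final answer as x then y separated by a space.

√15 → a₀=3, period (1,6); ℓ=2 even so k=1
step 0: (3, 1)  from 3·(1,0) + (0,1)
step 1: (4, 1)  from 1·(3,1) + (1,0)
(x₁, y₁) = (4, 1);  4² − 15·1² = 1 ✓

4 1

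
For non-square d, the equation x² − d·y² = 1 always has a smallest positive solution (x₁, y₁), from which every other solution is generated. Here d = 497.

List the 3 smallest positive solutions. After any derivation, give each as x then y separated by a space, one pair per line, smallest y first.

[22; 3,2,2,5,6,5,2,2,3,44] for √497; ℓ=10 ⇒ convergent index 9
i=0: a=22 ⇒ p=22, q=1
i=1: a=3 ⇒ p=67, q=3
…
i=3: a=2 ⇒ p=379, q=17
i=4: a=5 ⇒ p=2051, q=92
i=5: a=6 ⇒ p=12685, q=569
i=6: a=5 ⇒ p=65476, q=2937
i=7: a=2 ⇒ p=143637, q=6443
i=8: a=2 ⇒ p=352750, q=15823
i=9: a=3 ⇒ p=1201887, q=53912
→ (1201887, 53912).  Check: 1201887²=1444532360769, 497·53912²=1444532360768, difference 1.
(x_2, y_2) = (1201887·1201887 + 497·53912·53912, 1201887·53912 + 53912·1201887) = (2889064721537, 129592263888)
(x_3, y_3) = (1201887·2889064721537 + 497·53912·129592263888, 1201887·129592263888 + 53912·2889064721537) = (6944658661946678751, 311510514535059400)

1201887 53912
2889064721537 129592263888
6944658661946678751 311510514535059400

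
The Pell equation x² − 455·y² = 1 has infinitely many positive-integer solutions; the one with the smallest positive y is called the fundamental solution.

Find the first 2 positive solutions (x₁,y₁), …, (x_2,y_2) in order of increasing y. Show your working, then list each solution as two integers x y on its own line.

d=455: √d = [21; 3,42] (ℓ=2, even), read p_1/q_1
a_0=21:  p_0=21·1+0=21,  q_0=21·0+1=1
a_1=3:  p_1=3·21+1=64,  q_1=3·1+0=3
fundamental: x₁=64, y₁=3  (since 4096 − 455·9 = 1)
(64+3√455)^2 = 8191 + 384√455

64 3
8191 384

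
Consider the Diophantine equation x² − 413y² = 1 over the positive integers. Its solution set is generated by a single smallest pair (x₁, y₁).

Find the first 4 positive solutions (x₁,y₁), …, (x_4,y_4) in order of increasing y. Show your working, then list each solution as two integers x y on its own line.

d=413: √d = [20; 3,9,1,4,1,9,3,40] (ℓ=8, even), read p_7/q_7
a_0=20:  p_0=20·1+0=20,  q_0=20·0+1=1
a_1=3:  p_1=3·20+1=61,  q_1=3·1+0=3
a_2=9:  p_2=9·61+20=569,  q_2=9·3+1=28
…
a_6=9:  p_6=9·3719+3089=36560,  q_6=9·183+152=1799
a_7=3:  p_7=3·36560+3719=113399,  q_7=3·1799+183=5580
fundamental: x₁=113399, y₁=5580  (since 12859333201 − 413·31136400 = 1)
n=2: (113399,5580)∘(113399,5580) = (113399·113399+413·5580·5580, 113399·5580+5580·113399) = (25718666401,1265532840)
n=3: (25718666401,1265532840)∘(113399,5580) = (113399·25718666401+413·5580·1265532840, 113399·1265532840+5580·25718666401) = (5832942102300599,287020317040740)
n=4: (5832942102300599,287020317040740)∘(113399,5580) = (113399·5832942102300599+413·5580·287020317040740, 113399·287020317040740+5580·5832942102300599) = (1322899602891852585601,65095633862940217680)

113399 5580
25718666401 1265532840
5832942102300599 287020317040740
1322899602891852585601 65095633862940217680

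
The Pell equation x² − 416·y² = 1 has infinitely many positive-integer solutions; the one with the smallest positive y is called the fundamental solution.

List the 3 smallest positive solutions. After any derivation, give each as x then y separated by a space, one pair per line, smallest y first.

√416 → a₀=20, period (2,1,1,9,1,1,2,40); ℓ=8 even so k=7
k=0  a_k=20  p_k/q_k = 20/1
k=1  a_k=2  p_k/q_k = 41/2
k=2  a_k=1  p_k/q_k = 61/3
k=3  a_k=1  p_k/q_k = 102/5
k=4  a_k=9  p_k/q_k = 979/48
…
k=6  a_k=1  p_k/q_k = 2060/101
k=7  a_k=2  p_k/q_k = 5201/255
fundamental: x₁=5201, y₁=255  (since 27050401 − 416·65025 = 1)
(5201+255√416)^2 = 54100801 + 2652510√416
(5201+255√416)^3 = 562756526801 + 27591408765√416

5201 255
54100801 2652510
562756526801 27591408765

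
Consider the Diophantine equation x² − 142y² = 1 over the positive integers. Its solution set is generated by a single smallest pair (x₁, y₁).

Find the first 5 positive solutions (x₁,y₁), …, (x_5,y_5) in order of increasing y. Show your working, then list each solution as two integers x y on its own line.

√142 → a₀=11, period (1,10,1,22); ℓ=4 even so k=3
i=0: a=11 ⇒ p=11, q=1
i=1: a=1 ⇒ p=12, q=1
i=2: a=10 ⇒ p=131, q=11
i=3: a=1 ⇒ p=143, q=12
fundamental: x₁=143, y₁=12  (since 20449 − 142·144 = 1)
(143+12√142)^2 = 40897 + 3432√142
(143+12√142)^3 = 11696399 + 981540√142
(143+12√142)^4 = 3345129217 + 280717008√142
(143+12√142)^5 = 956695259663 + 80284082748√142

143 12
40897 3432
11696399 981540
3345129217 280717008
956695259663 80284082748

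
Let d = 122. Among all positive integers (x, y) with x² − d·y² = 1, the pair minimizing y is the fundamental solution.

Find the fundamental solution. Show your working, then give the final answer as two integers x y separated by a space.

√122 = [11; 22, …], period ℓ=1 (odd) → k=1
i=0: a=11 ⇒ p=11, q=1
i=1: a=22 ⇒ p=243, q=22
fundamental: x₁=243, y₁=22  (since 59049 − 122·484 = 1)

243 22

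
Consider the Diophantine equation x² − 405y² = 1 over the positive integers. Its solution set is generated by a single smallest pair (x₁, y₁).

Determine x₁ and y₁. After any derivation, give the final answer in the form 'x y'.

161 8

d=405: √d = [20; 8,40] (ℓ=2, even), read p_1/q_1
i=0: a=20 ⇒ p=20, q=1
i=1: a=8 ⇒ p=161, q=8
fundamental: x₁=161, y₁=8  (since 25921 − 405·64 = 1)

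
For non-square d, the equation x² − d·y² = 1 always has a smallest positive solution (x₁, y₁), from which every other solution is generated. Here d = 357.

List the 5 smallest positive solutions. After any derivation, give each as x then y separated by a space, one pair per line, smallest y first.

√357 = [18; 1,8,2,8,1,36, …], period ℓ=6 (even) → k=5
k=0  a_k=18  p_k/q_k = 18/1
…
k=4  a_k=8  p_k/q_k = 3042/161
k=5  a_k=1  p_k/q_k = 3401/180
(x₁, y₁) = (3401, 180);  3401² − 357·180² = 1 ✓
k=2:  x_2 = 3401·3401+357·180·180 = 23133601,  y_2 = 3401·180+180·3401 = 1224360
k=3:  x_3 = 3401·23133601+357·180·1224360 = 157354750601,  y_3 = 3401·1224360+180·23133601 = 8328096540
k=4:  x_4 = 3401·157354750601+357·180·8328096540 = 1070326990454401,  y_4 = 3401·8328096540+180·157354750601 = 56647711440720
k=5:  x_5 = 3401·1070326990454401+357·180·56647711440720 = 7280364031716085001,  y_5 = 3401·56647711440720+180·1070326990454401 = 385317724891680900

3401 180
23133601 1224360
157354750601 8328096540
1070326990454401 56647711440720
7280364031716085001 385317724891680900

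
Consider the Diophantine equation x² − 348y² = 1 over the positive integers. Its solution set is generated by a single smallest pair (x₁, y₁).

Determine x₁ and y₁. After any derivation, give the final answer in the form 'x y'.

[18; 1,1,1,8,1,1,1,36] for √348; ℓ=8 ⇒ convergent index 7
k=0  a_k=18  p_k/q_k = 18/1
…
k=2  a_k=1  p_k/q_k = 37/2
k=3  a_k=1  p_k/q_k = 56/3
k=4  a_k=8  p_k/q_k = 485/26
…
k=6  a_k=1  p_k/q_k = 1026/55
k=7  a_k=1  p_k/q_k = 1567/84
(x₁, y₁) = (1567, 84);  1567² − 348·84² = 1 ✓

1567 84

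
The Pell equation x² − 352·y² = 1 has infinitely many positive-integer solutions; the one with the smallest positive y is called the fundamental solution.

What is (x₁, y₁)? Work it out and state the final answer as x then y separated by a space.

d=352: √d = [18; 1,3,5,9,5,3,1,36] (ℓ=8, even), read p_7/q_7
i=0: a=18 ⇒ p=18, q=1
i=1: a=1 ⇒ p=19, q=1
…
i=3: a=5 ⇒ p=394, q=21
i=4: a=9 ⇒ p=3621, q=193
i=5: a=5 ⇒ p=18499, q=986
i=6: a=3 ⇒ p=59118, q=3151
i=7: a=1 ⇒ p=77617, q=4137
fundamental: x₁=77617, y₁=4137  (since 6024398689 − 352·17114769 = 1)

77617 4137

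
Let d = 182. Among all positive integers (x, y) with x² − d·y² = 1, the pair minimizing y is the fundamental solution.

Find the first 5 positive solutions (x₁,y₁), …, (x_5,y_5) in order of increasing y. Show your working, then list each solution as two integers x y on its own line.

[13; 2,26] for √182; ℓ=2 ⇒ convergent index 1
k=0  a_k=13  p_k/q_k = 13/1
k=1  a_k=2  p_k/q_k = 27/2
fundamental: x₁=27, y₁=2  (since 729 − 182·4 = 1)
(x_2, y_2) = (27·27 + 182·2·2, 27·2 + 2·27) = (1457, 108)
(x_3, y_3) = (27·1457 + 182·2·108, 27·108 + 2·1457) = (78651, 5830)
(x_4, y_4) = (27·78651 + 182·2·5830, 27·5830 + 2·78651) = (4245697, 314712)
(x_5, y_5) = (27·4245697 + 182·2·314712, 27·314712 + 2·4245697) = (229188987, 16988618)

27 2
1457 108
78651 5830
4245697 314712
229188987 16988618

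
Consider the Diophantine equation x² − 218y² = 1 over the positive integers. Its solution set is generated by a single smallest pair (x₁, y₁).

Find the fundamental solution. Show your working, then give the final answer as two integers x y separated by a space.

√218 = [14; 1,3,3,1,28, …], period ℓ=5 (odd) → k=9
i=0: a=14 ⇒ p=14, q=1
i=1: a=1 ⇒ p=15, q=1
i=2: a=3 ⇒ p=59, q=4
i=3: a=3 ⇒ p=192, q=13
…
i=5: a=28 ⇒ p=7220, q=489
…
i=8: a=3 ⇒ p=96370, q=6527
i=9: a=1 ⇒ p=126003, q=8534
→ (126003, 8534).  Check: 126003²=15876756009, 218·8534²=15876756008, difference 1.

126003 8534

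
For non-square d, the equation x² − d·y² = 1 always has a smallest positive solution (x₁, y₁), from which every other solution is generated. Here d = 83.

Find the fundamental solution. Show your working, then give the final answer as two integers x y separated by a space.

82 9

d=83: √d = [9; 9,18] (ℓ=2, even), read p_1/q_1
a_0=9:  p_0=9·1+0=9,  q_0=9·0+1=1
a_1=9:  p_1=9·9+1=82,  q_1=9·1+0=9
fundamental: x₁=82, y₁=9  (since 6724 − 83·81 = 1)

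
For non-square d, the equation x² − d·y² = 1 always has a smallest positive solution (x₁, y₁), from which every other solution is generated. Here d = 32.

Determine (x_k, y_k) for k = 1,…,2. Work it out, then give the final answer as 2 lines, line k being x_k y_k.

√32 = [5; 1,1,1,10, …], period ℓ=4 (even) → k=3
i=0: a=5 ⇒ p=5, q=1
i=1: a=1 ⇒ p=6, q=1
i=2: a=1 ⇒ p=11, q=2
i=3: a=1 ⇒ p=17, q=3
fundamental: x₁=17, y₁=3  (since 289 − 32·9 = 1)
k=2:  x_2 = 17·17+32·3·3 = 577,  y_2 = 17·3+3·17 = 102

17 3
577 102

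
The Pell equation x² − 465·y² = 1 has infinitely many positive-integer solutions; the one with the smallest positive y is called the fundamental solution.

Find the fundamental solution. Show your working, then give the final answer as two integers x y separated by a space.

d=465: √d = [21; 1,1,3,2,2,2,3,1,1,42] (ℓ=10, even), read p_9/q_9
i=0: a=21 ⇒ p=21, q=1
i=1: a=1 ⇒ p=22, q=1
i=2: a=1 ⇒ p=43, q=2
i=3: a=3 ⇒ p=151, q=7
…
i=6: a=2 ⇒ p=2027, q=94
…
i=8: a=1 ⇒ p=8949, q=415
i=9: a=1 ⇒ p=15871, q=736
(x₁, y₁) = (15871, 736);  15871² − 465·736² = 1 ✓

15871 736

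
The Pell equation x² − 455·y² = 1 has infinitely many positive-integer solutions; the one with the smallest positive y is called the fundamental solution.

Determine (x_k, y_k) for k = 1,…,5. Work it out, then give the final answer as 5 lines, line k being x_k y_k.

[21; 3,42] for √455; ℓ=2 ⇒ convergent index 1
i=0: a=21 ⇒ p=21, q=1
i=1: a=3 ⇒ p=64, q=3
fundamental: x₁=64, y₁=3  (since 4096 − 455·9 = 1)
k=2:  x_2 = 64·64+455·3·3 = 8191,  y_2 = 64·3+3·64 = 384
k=3:  x_3 = 64·8191+455·3·384 = 1048384,  y_3 = 64·384+3·8191 = 49149
k=4:  x_4 = 64·1048384+455·3·49149 = 134184961,  y_4 = 64·49149+3·1048384 = 6290688
k=5:  x_5 = 64·134184961+455·3·6290688 = 17174626624,  y_5 = 64·6290688+3·134184961 = 805158915

64 3
8191 384
1048384 49149
134184961 6290688
17174626624 805158915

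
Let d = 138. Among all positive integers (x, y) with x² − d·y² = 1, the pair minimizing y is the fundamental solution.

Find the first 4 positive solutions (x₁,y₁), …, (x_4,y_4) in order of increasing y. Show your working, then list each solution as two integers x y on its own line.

√138 → a₀=11, period (1,2,1,22); ℓ=4 even so k=3
step 0: (11, 1)  from 11·(1,0) + (0,1)
step 1: (12, 1)  from 1·(11,1) + (1,0)
step 2: (35, 3)  from 2·(12,1) + (11,1)
step 3: (47, 4)  from 1·(35,3) + (12,1)
→ (47, 4).  Check: 47²=2209, 138·4²=2208, difference 1.
(47+4√138)^2 = 4417 + 376√138
(47+4√138)^3 = 415151 + 35340√138
(47+4√138)^4 = 39019777 + 3321584√138

47 4
4417 376
415151 35340
39019777 3321584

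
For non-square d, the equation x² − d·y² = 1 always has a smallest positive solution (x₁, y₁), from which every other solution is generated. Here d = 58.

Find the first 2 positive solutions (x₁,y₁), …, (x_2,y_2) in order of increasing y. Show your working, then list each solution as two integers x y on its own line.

d=58: √d = [7; 1,1,1,1,1,1,14] (ℓ=7, odd), read p_13/q_13
i=0: a=7 ⇒ p=7, q=1
i=1: a=1 ⇒ p=8, q=1
i=2: a=1 ⇒ p=15, q=2
i=3: a=1 ⇒ p=23, q=3
…
i=5: a=1 ⇒ p=61, q=8
…
i=8: a=1 ⇒ p=1546, q=203
i=9: a=1 ⇒ p=2993, q=393
i=10: a=1 ⇒ p=4539, q=596
i=11: a=1 ⇒ p=7532, q=989
i=12: a=1 ⇒ p=12071, q=1585
i=13: a=1 ⇒ p=19603, q=2574
→ (19603, 2574).  Check: 19603²=384277609, 58·2574²=384277608, difference 1.
(x_2, y_2) = (19603·19603 + 58·2574·2574, 19603·2574 + 2574·19603) = (768555217, 100916244)

19603 2574
768555217 100916244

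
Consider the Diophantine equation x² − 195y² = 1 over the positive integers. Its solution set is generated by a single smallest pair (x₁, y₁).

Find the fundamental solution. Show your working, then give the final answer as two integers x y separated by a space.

[13; 1,26] for √195; ℓ=2 ⇒ convergent index 1
i=0: a=13 ⇒ p=13, q=1
i=1: a=1 ⇒ p=14, q=1
fundamental: x₁=14, y₁=1  (since 196 − 195·1 = 1)

14 1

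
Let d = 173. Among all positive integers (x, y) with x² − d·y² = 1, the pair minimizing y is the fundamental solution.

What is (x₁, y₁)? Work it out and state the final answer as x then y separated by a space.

2499849 190060

d=173: √d = [13; 6,1,1,6,26] (ℓ=5, odd), read p_9/q_9
k=0  a_k=13  p_k/q_k = 13/1
k=1  a_k=6  p_k/q_k = 79/6
k=2  a_k=1  p_k/q_k = 92/7
…
k=4  a_k=6  p_k/q_k = 1118/85
k=5  a_k=26  p_k/q_k = 29239/2223
…
k=8  a_k=1  p_k/q_k = 382343/29069
k=9  a_k=6  p_k/q_k = 2499849/190060
(x₁, y₁) = (2499849, 190060);  2499849² − 173·190060² = 1 ✓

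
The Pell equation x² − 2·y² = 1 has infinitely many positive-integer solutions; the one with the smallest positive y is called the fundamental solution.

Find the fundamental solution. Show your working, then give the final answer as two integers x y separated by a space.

[1; 2] for √2; ℓ=1 ⇒ convergent index 1
step 0: (1, 1)  from 1·(1,0) + (0,1)
step 1: (3, 2)  from 2·(1,1) + (1,0)
→ (3, 2).  Check: 3²=9, 2·2²=8, difference 1.

3 2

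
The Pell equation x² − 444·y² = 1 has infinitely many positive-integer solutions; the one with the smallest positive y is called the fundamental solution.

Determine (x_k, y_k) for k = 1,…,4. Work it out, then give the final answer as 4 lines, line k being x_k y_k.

295 14
174049 8260
102688615 4873386
60586108801 2875289480

√444 → a₀=21, period (14,42); ℓ=2 even so k=1
k=0  a_k=21  p_k/q_k = 21/1
k=1  a_k=14  p_k/q_k = 295/14
→ (295, 14).  Check: 295²=87025, 444·14²=87024, difference 1.
(x_2, y_2) = (295·295 + 444·14·14, 295·14 + 14·295) = (174049, 8260)
(x_3, y_3) = (295·174049 + 444·14·8260, 295·8260 + 14·174049) = (102688615, 4873386)
(x_4, y_4) = (295·102688615 + 444·14·4873386, 295·4873386 + 14·102688615) = (60586108801, 2875289480)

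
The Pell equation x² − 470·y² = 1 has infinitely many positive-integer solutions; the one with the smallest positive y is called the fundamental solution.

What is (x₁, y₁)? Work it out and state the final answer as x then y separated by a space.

1691 78

√470 → a₀=21, period (1,2,8,2,1,42); ℓ=6 even so k=5
k=0  a_k=21  p_k/q_k = 21/1
…
k=2  a_k=2  p_k/q_k = 65/3
k=3  a_k=8  p_k/q_k = 542/25
k=4  a_k=2  p_k/q_k = 1149/53
k=5  a_k=1  p_k/q_k = 1691/78
fundamental: x₁=1691, y₁=78  (since 2859481 − 470·6084 = 1)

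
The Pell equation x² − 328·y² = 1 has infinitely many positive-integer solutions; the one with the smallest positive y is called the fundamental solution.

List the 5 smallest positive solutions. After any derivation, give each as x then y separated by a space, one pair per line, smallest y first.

163 9
53137 2934
17322499 956475
5647081537 311807916
1840931258563 101648424141

√328 → a₀=18, period (9,36); ℓ=2 even so k=1
k=0  a_k=18  p_k/q_k = 18/1
k=1  a_k=9  p_k/q_k = 163/9
(x₁, y₁) = (163, 9);  163² − 328·9² = 1 ✓
k=2:  x_2 = 163·163+328·9·9 = 53137,  y_2 = 163·9+9·163 = 2934
k=3:  x_3 = 163·53137+328·9·2934 = 17322499,  y_3 = 163·2934+9·53137 = 956475
k=4:  x_4 = 163·17322499+328·9·956475 = 5647081537,  y_4 = 163·956475+9·17322499 = 311807916
k=5:  x_5 = 163·5647081537+328·9·311807916 = 1840931258563,  y_5 = 163·311807916+9·5647081537 = 101648424141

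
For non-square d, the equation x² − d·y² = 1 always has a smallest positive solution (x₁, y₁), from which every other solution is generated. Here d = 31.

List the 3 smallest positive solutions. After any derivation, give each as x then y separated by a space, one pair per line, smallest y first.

[5; 1,1,3,5,3,1,1,10] for √31; ℓ=8 ⇒ convergent index 7
a_0=5:  p_0=5·1+0=5,  q_0=5·0+1=1
a_1=1:  p_1=1·5+1=6,  q_1=1·1+0=1
…
a_3=3:  p_3=3·11+6=39,  q_3=3·2+1=7
…
a_6=1:  p_6=1·657+206=863,  q_6=1·118+37=155
a_7=1:  p_7=1·863+657=1520,  q_7=1·155+118=273
fundamental: x₁=1520, y₁=273  (since 2310400 − 31·74529 = 1)
n=2: (1520,273)∘(1520,273) = (1520·1520+31·273·273, 1520·273+273·1520) = (4620799,829920)
n=3: (4620799,829920)∘(1520,273) = (1520·4620799+31·273·829920, 1520·829920+273·4620799) = (14047227440,2522956527)

1520 273
4620799 829920
14047227440 2522956527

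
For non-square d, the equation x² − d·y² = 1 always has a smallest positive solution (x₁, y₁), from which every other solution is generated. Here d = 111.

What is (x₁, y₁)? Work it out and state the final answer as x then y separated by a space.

√111 → a₀=10, period (1,1,6,1,1,20); ℓ=6 even so k=5
i=0: a=10 ⇒ p=10, q=1
…
i=4: a=1 ⇒ p=158, q=15
i=5: a=1 ⇒ p=295, q=28
(x₁, y₁) = (295, 28);  295² − 111·28² = 1 ✓

295 28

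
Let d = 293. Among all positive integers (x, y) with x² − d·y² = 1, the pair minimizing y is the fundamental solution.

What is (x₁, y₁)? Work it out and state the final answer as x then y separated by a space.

12320649 719780

d=293: √d = [17; 8,1,1,8,34] (ℓ=5, odd), read p_9/q_9
k=0  a_k=17  p_k/q_k = 17/1
…
k=2  a_k=1  p_k/q_k = 154/9
…
k=5  a_k=34  p_k/q_k = 84679/4947
…
k=8  a_k=1  p_k/q_k = 1444507/84389
k=9  a_k=8  p_k/q_k = 12320649/719780
(x₁, y₁) = (12320649, 719780);  12320649² − 293·719780² = 1 ✓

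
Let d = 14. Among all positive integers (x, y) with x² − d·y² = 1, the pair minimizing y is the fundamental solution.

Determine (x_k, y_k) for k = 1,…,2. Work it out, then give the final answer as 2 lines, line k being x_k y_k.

√14 → a₀=3, period (1,2,1,6); ℓ=4 even so k=3
step 0: (3, 1)  from 3·(1,0) + (0,1)
…
step 2: (11, 3)  from 2·(4,1) + (3,1)
step 3: (15, 4)  from 1·(11,3) + (4,1)
→ (15, 4).  Check: 15²=225, 14·4²=224, difference 1.
(15+4√14)^2 = 449 + 120√14

15 4
449 120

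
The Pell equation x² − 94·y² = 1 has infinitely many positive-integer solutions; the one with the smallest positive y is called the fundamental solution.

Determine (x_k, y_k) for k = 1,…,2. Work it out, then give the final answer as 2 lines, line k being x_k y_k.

√94 = [9; 1,2,3,1,1,…,2,1,18, …], period ℓ=16 (even) → k=15
step 0: (9, 1)  from 9·(1,0) + (0,1)
step 1: (10, 1)  from 1·(9,1) + (1,0)
step 2: (29, 3)  from 2·(10,1) + (9,1)
step 3: (97, 10)  from 3·(29,3) + (10,1)
step 4: (126, 13)  from 1·(97,10) + (29,3)
step 5: (223, 23)  from 1·(126,13) + (97,10)
step 6: (1241, 128)  from 5·(223,23) + (126,13)
step 7: (1464, 151)  from 1·(1241,128) + (223,23)
step 8: (12953, 1336)  from 8·(1464,151) + (1241,128)
step 9: (14417, 1487)  from 1·(12953,1336) + (1464,151)
step 10: (85038, 8771)  from 5·(14417,1487) + (12953,1336)
…
step 12: (184493, 19029)  from 1·(99455,10258) + (85038,8771)
step 13: (652934, 67345)  from 3·(184493,19029) + (99455,10258)
step 14: (1490361, 153719)  from 2·(652934,67345) + (184493,19029)
step 15: (2143295, 221064)  from 1·(1490361,153719) + (652934,67345)
→ (2143295, 221064).  Check: 2143295²=4593713457025, 94·221064²=4593713457024, difference 1.
(x_2, y_2) = (2143295·2143295 + 94·221064·221064, 2143295·221064 + 221064·2143295) = (9187426914049, 947610731760)

2143295 221064
9187426914049 947610731760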